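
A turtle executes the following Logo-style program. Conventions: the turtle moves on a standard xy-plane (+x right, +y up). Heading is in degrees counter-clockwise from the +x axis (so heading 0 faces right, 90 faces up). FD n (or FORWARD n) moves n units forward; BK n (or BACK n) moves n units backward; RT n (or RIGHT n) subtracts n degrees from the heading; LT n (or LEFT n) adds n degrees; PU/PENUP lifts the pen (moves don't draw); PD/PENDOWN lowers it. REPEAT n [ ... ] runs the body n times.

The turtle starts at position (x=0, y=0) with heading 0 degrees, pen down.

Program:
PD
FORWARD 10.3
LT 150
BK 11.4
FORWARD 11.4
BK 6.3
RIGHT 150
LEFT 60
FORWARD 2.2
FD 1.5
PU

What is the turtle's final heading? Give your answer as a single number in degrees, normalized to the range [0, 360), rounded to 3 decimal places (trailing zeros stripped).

Executing turtle program step by step:
Start: pos=(0,0), heading=0, pen down
PD: pen down
FD 10.3: (0,0) -> (10.3,0) [heading=0, draw]
LT 150: heading 0 -> 150
BK 11.4: (10.3,0) -> (20.173,-5.7) [heading=150, draw]
FD 11.4: (20.173,-5.7) -> (10.3,0) [heading=150, draw]
BK 6.3: (10.3,0) -> (15.756,-3.15) [heading=150, draw]
RT 150: heading 150 -> 0
LT 60: heading 0 -> 60
FD 2.2: (15.756,-3.15) -> (16.856,-1.245) [heading=60, draw]
FD 1.5: (16.856,-1.245) -> (17.606,0.054) [heading=60, draw]
PU: pen up
Final: pos=(17.606,0.054), heading=60, 6 segment(s) drawn

Answer: 60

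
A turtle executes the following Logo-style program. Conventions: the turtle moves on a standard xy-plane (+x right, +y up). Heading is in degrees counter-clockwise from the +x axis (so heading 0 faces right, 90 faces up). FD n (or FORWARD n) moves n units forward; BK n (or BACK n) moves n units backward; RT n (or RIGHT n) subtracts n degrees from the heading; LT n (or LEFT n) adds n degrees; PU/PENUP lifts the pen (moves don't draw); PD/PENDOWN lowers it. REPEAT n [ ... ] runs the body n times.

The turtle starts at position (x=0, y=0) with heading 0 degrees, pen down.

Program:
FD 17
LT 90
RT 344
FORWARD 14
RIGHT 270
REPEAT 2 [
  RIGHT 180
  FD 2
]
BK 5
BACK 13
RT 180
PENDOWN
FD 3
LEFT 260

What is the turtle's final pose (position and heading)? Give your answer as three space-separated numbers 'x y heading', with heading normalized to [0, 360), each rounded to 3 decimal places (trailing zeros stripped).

Executing turtle program step by step:
Start: pos=(0,0), heading=0, pen down
FD 17: (0,0) -> (17,0) [heading=0, draw]
LT 90: heading 0 -> 90
RT 344: heading 90 -> 106
FD 14: (17,0) -> (13.141,13.458) [heading=106, draw]
RT 270: heading 106 -> 196
REPEAT 2 [
  -- iteration 1/2 --
  RT 180: heading 196 -> 16
  FD 2: (13.141,13.458) -> (15.064,14.009) [heading=16, draw]
  -- iteration 2/2 --
  RT 180: heading 16 -> 196
  FD 2: (15.064,14.009) -> (13.141,13.458) [heading=196, draw]
]
BK 5: (13.141,13.458) -> (17.947,14.836) [heading=196, draw]
BK 13: (17.947,14.836) -> (30.444,18.419) [heading=196, draw]
RT 180: heading 196 -> 16
PD: pen down
FD 3: (30.444,18.419) -> (33.328,19.246) [heading=16, draw]
LT 260: heading 16 -> 276
Final: pos=(33.328,19.246), heading=276, 7 segment(s) drawn

Answer: 33.328 19.246 276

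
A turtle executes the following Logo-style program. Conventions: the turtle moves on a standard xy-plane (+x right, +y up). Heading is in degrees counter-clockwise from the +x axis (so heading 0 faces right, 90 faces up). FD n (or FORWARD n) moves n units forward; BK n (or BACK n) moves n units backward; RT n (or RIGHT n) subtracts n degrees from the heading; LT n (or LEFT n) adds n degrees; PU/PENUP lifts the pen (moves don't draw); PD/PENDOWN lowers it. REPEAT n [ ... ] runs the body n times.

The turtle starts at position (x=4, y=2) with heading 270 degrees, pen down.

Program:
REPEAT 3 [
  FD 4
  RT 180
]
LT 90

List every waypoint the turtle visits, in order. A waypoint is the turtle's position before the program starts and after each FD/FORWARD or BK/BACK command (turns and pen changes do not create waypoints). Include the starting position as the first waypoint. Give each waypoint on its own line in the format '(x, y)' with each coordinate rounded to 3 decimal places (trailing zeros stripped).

Executing turtle program step by step:
Start: pos=(4,2), heading=270, pen down
REPEAT 3 [
  -- iteration 1/3 --
  FD 4: (4,2) -> (4,-2) [heading=270, draw]
  RT 180: heading 270 -> 90
  -- iteration 2/3 --
  FD 4: (4,-2) -> (4,2) [heading=90, draw]
  RT 180: heading 90 -> 270
  -- iteration 3/3 --
  FD 4: (4,2) -> (4,-2) [heading=270, draw]
  RT 180: heading 270 -> 90
]
LT 90: heading 90 -> 180
Final: pos=(4,-2), heading=180, 3 segment(s) drawn
Waypoints (4 total):
(4, 2)
(4, -2)
(4, 2)
(4, -2)

Answer: (4, 2)
(4, -2)
(4, 2)
(4, -2)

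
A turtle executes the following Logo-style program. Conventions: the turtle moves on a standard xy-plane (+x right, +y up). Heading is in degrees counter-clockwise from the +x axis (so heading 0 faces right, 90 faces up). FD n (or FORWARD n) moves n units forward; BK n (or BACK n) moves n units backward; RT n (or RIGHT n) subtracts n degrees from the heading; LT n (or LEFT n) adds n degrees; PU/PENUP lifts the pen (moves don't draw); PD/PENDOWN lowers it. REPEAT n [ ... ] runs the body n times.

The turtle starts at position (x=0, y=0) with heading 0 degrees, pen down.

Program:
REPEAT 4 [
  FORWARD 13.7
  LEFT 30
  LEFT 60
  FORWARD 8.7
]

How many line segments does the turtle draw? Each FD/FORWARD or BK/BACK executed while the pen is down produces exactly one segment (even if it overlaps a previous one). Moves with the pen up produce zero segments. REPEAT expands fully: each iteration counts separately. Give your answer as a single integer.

Answer: 8

Derivation:
Executing turtle program step by step:
Start: pos=(0,0), heading=0, pen down
REPEAT 4 [
  -- iteration 1/4 --
  FD 13.7: (0,0) -> (13.7,0) [heading=0, draw]
  LT 30: heading 0 -> 30
  LT 60: heading 30 -> 90
  FD 8.7: (13.7,0) -> (13.7,8.7) [heading=90, draw]
  -- iteration 2/4 --
  FD 13.7: (13.7,8.7) -> (13.7,22.4) [heading=90, draw]
  LT 30: heading 90 -> 120
  LT 60: heading 120 -> 180
  FD 8.7: (13.7,22.4) -> (5,22.4) [heading=180, draw]
  -- iteration 3/4 --
  FD 13.7: (5,22.4) -> (-8.7,22.4) [heading=180, draw]
  LT 30: heading 180 -> 210
  LT 60: heading 210 -> 270
  FD 8.7: (-8.7,22.4) -> (-8.7,13.7) [heading=270, draw]
  -- iteration 4/4 --
  FD 13.7: (-8.7,13.7) -> (-8.7,0) [heading=270, draw]
  LT 30: heading 270 -> 300
  LT 60: heading 300 -> 0
  FD 8.7: (-8.7,0) -> (0,0) [heading=0, draw]
]
Final: pos=(0,0), heading=0, 8 segment(s) drawn
Segments drawn: 8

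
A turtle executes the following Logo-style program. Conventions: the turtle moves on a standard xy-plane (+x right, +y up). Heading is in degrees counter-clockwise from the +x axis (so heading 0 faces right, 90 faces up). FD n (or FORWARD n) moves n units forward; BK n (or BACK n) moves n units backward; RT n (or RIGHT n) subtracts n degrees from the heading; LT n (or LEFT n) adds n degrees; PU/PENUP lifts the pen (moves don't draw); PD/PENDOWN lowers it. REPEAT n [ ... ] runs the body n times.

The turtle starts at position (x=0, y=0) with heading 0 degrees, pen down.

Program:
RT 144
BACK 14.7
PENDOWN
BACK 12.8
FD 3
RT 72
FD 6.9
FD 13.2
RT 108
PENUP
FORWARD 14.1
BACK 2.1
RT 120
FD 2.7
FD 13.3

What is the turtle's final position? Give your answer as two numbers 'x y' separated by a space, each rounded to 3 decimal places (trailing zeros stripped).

Answer: 14.94 17.356

Derivation:
Executing turtle program step by step:
Start: pos=(0,0), heading=0, pen down
RT 144: heading 0 -> 216
BK 14.7: (0,0) -> (11.893,8.64) [heading=216, draw]
PD: pen down
BK 12.8: (11.893,8.64) -> (22.248,16.164) [heading=216, draw]
FD 3: (22.248,16.164) -> (19.821,14.401) [heading=216, draw]
RT 72: heading 216 -> 144
FD 6.9: (19.821,14.401) -> (14.239,18.456) [heading=144, draw]
FD 13.2: (14.239,18.456) -> (3.56,26.215) [heading=144, draw]
RT 108: heading 144 -> 36
PU: pen up
FD 14.1: (3.56,26.215) -> (14.967,34.503) [heading=36, move]
BK 2.1: (14.967,34.503) -> (13.268,33.269) [heading=36, move]
RT 120: heading 36 -> 276
FD 2.7: (13.268,33.269) -> (13.55,30.583) [heading=276, move]
FD 13.3: (13.55,30.583) -> (14.94,17.356) [heading=276, move]
Final: pos=(14.94,17.356), heading=276, 5 segment(s) drawn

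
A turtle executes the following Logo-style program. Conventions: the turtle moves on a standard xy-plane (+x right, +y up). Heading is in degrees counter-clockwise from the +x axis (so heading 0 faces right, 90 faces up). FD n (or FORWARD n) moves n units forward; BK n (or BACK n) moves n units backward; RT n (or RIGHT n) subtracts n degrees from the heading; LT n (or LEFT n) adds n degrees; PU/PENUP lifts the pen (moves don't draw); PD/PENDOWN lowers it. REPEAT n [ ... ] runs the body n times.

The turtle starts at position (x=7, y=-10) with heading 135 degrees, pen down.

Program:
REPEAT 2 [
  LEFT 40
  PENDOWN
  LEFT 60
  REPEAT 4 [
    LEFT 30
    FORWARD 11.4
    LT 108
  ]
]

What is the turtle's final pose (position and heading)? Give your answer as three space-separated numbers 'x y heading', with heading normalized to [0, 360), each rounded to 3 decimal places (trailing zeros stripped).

Answer: 2.814 -29.696 359

Derivation:
Executing turtle program step by step:
Start: pos=(7,-10), heading=135, pen down
REPEAT 2 [
  -- iteration 1/2 --
  LT 40: heading 135 -> 175
  PD: pen down
  LT 60: heading 175 -> 235
  REPEAT 4 [
    -- iteration 1/4 --
    LT 30: heading 235 -> 265
    FD 11.4: (7,-10) -> (6.006,-21.357) [heading=265, draw]
    LT 108: heading 265 -> 13
    -- iteration 2/4 --
    LT 30: heading 13 -> 43
    FD 11.4: (6.006,-21.357) -> (14.344,-13.582) [heading=43, draw]
    LT 108: heading 43 -> 151
    -- iteration 3/4 --
    LT 30: heading 151 -> 181
    FD 11.4: (14.344,-13.582) -> (2.946,-13.781) [heading=181, draw]
    LT 108: heading 181 -> 289
    -- iteration 4/4 --
    LT 30: heading 289 -> 319
    FD 11.4: (2.946,-13.781) -> (11.549,-21.26) [heading=319, draw]
    LT 108: heading 319 -> 67
  ]
  -- iteration 2/2 --
  LT 40: heading 67 -> 107
  PD: pen down
  LT 60: heading 107 -> 167
  REPEAT 4 [
    -- iteration 1/4 --
    LT 30: heading 167 -> 197
    FD 11.4: (11.549,-21.26) -> (0.647,-24.593) [heading=197, draw]
    LT 108: heading 197 -> 305
    -- iteration 2/4 --
    LT 30: heading 305 -> 335
    FD 11.4: (0.647,-24.593) -> (10.979,-29.411) [heading=335, draw]
    LT 108: heading 335 -> 83
    -- iteration 3/4 --
    LT 30: heading 83 -> 113
    FD 11.4: (10.979,-29.411) -> (6.525,-18.917) [heading=113, draw]
    LT 108: heading 113 -> 221
    -- iteration 4/4 --
    LT 30: heading 221 -> 251
    FD 11.4: (6.525,-18.917) -> (2.814,-29.696) [heading=251, draw]
    LT 108: heading 251 -> 359
  ]
]
Final: pos=(2.814,-29.696), heading=359, 8 segment(s) drawn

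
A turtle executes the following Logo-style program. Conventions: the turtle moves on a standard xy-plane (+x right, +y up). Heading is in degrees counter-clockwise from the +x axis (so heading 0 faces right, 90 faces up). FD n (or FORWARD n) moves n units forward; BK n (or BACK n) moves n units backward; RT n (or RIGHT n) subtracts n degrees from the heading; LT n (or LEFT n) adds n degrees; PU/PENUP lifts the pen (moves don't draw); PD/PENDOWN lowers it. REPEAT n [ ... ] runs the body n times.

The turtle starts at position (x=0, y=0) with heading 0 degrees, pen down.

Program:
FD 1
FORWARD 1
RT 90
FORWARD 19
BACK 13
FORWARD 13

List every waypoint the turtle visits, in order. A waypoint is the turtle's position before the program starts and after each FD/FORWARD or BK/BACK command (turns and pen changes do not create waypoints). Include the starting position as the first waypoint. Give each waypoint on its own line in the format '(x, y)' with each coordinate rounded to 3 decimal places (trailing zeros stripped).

Executing turtle program step by step:
Start: pos=(0,0), heading=0, pen down
FD 1: (0,0) -> (1,0) [heading=0, draw]
FD 1: (1,0) -> (2,0) [heading=0, draw]
RT 90: heading 0 -> 270
FD 19: (2,0) -> (2,-19) [heading=270, draw]
BK 13: (2,-19) -> (2,-6) [heading=270, draw]
FD 13: (2,-6) -> (2,-19) [heading=270, draw]
Final: pos=(2,-19), heading=270, 5 segment(s) drawn
Waypoints (6 total):
(0, 0)
(1, 0)
(2, 0)
(2, -19)
(2, -6)
(2, -19)

Answer: (0, 0)
(1, 0)
(2, 0)
(2, -19)
(2, -6)
(2, -19)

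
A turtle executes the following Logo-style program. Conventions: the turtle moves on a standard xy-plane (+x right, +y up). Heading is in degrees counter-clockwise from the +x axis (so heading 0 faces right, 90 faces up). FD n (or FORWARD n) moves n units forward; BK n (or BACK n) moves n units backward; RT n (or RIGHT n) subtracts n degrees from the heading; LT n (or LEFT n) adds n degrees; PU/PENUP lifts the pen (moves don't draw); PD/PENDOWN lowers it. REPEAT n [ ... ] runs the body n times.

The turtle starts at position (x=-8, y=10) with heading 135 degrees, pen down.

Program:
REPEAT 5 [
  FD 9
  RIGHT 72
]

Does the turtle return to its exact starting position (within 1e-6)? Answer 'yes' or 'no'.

Executing turtle program step by step:
Start: pos=(-8,10), heading=135, pen down
REPEAT 5 [
  -- iteration 1/5 --
  FD 9: (-8,10) -> (-14.364,16.364) [heading=135, draw]
  RT 72: heading 135 -> 63
  -- iteration 2/5 --
  FD 9: (-14.364,16.364) -> (-10.278,24.383) [heading=63, draw]
  RT 72: heading 63 -> 351
  -- iteration 3/5 --
  FD 9: (-10.278,24.383) -> (-1.389,22.975) [heading=351, draw]
  RT 72: heading 351 -> 279
  -- iteration 4/5 --
  FD 9: (-1.389,22.975) -> (0.019,14.086) [heading=279, draw]
  RT 72: heading 279 -> 207
  -- iteration 5/5 --
  FD 9: (0.019,14.086) -> (-8,10) [heading=207, draw]
  RT 72: heading 207 -> 135
]
Final: pos=(-8,10), heading=135, 5 segment(s) drawn

Start position: (-8, 10)
Final position: (-8, 10)
Distance = 0; < 1e-6 -> CLOSED

Answer: yes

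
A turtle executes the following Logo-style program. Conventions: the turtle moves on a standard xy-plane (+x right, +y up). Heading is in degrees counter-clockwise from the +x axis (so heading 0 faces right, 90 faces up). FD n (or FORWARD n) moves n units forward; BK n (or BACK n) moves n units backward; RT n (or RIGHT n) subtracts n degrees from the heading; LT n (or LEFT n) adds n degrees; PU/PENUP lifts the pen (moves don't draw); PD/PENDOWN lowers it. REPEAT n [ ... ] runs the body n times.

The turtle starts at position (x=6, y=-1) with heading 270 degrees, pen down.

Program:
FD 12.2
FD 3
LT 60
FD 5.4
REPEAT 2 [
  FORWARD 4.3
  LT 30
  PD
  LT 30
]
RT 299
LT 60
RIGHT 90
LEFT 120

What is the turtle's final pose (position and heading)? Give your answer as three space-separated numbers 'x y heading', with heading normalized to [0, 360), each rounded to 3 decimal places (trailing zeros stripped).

Executing turtle program step by step:
Start: pos=(6,-1), heading=270, pen down
FD 12.2: (6,-1) -> (6,-13.2) [heading=270, draw]
FD 3: (6,-13.2) -> (6,-16.2) [heading=270, draw]
LT 60: heading 270 -> 330
FD 5.4: (6,-16.2) -> (10.677,-18.9) [heading=330, draw]
REPEAT 2 [
  -- iteration 1/2 --
  FD 4.3: (10.677,-18.9) -> (14.4,-21.05) [heading=330, draw]
  LT 30: heading 330 -> 0
  PD: pen down
  LT 30: heading 0 -> 30
  -- iteration 2/2 --
  FD 4.3: (14.4,-21.05) -> (18.124,-18.9) [heading=30, draw]
  LT 30: heading 30 -> 60
  PD: pen down
  LT 30: heading 60 -> 90
]
RT 299: heading 90 -> 151
LT 60: heading 151 -> 211
RT 90: heading 211 -> 121
LT 120: heading 121 -> 241
Final: pos=(18.124,-18.9), heading=241, 5 segment(s) drawn

Answer: 18.124 -18.9 241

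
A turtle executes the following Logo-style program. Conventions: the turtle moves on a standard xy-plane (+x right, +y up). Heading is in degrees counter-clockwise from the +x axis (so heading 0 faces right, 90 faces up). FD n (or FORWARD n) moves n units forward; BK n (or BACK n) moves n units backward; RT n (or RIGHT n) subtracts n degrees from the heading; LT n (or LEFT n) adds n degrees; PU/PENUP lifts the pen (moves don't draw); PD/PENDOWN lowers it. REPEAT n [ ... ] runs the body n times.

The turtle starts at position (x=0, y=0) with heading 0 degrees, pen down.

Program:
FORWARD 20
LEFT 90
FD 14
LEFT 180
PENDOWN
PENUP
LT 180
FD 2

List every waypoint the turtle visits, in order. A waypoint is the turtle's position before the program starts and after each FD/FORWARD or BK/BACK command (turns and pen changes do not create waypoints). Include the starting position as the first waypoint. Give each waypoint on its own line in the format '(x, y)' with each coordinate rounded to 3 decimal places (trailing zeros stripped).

Answer: (0, 0)
(20, 0)
(20, 14)
(20, 16)

Derivation:
Executing turtle program step by step:
Start: pos=(0,0), heading=0, pen down
FD 20: (0,0) -> (20,0) [heading=0, draw]
LT 90: heading 0 -> 90
FD 14: (20,0) -> (20,14) [heading=90, draw]
LT 180: heading 90 -> 270
PD: pen down
PU: pen up
LT 180: heading 270 -> 90
FD 2: (20,14) -> (20,16) [heading=90, move]
Final: pos=(20,16), heading=90, 2 segment(s) drawn
Waypoints (4 total):
(0, 0)
(20, 0)
(20, 14)
(20, 16)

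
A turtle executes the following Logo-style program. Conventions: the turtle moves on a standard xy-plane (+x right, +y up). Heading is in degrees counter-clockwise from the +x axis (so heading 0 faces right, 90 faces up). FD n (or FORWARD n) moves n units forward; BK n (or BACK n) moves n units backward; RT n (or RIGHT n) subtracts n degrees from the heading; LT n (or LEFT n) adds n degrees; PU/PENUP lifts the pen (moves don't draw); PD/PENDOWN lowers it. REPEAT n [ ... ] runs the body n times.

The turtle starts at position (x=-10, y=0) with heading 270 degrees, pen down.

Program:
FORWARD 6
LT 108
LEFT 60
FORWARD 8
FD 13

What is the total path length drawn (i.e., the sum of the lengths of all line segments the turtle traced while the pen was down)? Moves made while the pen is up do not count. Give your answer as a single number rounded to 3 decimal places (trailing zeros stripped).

Executing turtle program step by step:
Start: pos=(-10,0), heading=270, pen down
FD 6: (-10,0) -> (-10,-6) [heading=270, draw]
LT 108: heading 270 -> 18
LT 60: heading 18 -> 78
FD 8: (-10,-6) -> (-8.337,1.825) [heading=78, draw]
FD 13: (-8.337,1.825) -> (-5.634,14.541) [heading=78, draw]
Final: pos=(-5.634,14.541), heading=78, 3 segment(s) drawn

Segment lengths:
  seg 1: (-10,0) -> (-10,-6), length = 6
  seg 2: (-10,-6) -> (-8.337,1.825), length = 8
  seg 3: (-8.337,1.825) -> (-5.634,14.541), length = 13
Total = 27

Answer: 27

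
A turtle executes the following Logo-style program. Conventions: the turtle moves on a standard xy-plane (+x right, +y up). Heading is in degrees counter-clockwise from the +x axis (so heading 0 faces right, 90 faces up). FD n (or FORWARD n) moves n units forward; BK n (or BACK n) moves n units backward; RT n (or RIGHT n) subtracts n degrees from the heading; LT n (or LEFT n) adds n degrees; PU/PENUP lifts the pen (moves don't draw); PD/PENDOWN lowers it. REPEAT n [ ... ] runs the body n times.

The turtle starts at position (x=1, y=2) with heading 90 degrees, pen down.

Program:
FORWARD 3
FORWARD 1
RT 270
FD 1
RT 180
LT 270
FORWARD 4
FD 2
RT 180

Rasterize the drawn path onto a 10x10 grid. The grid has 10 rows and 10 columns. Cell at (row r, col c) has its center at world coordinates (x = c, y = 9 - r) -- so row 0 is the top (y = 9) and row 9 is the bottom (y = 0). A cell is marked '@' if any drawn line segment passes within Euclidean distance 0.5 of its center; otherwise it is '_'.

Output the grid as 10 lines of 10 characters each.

Segment 0: (1,2) -> (1,5)
Segment 1: (1,5) -> (1,6)
Segment 2: (1,6) -> (0,6)
Segment 3: (0,6) -> (0,2)
Segment 4: (0,2) -> (0,0)

Answer: __________
__________
__________
@@________
@@________
@@________
@@________
@@________
@_________
@_________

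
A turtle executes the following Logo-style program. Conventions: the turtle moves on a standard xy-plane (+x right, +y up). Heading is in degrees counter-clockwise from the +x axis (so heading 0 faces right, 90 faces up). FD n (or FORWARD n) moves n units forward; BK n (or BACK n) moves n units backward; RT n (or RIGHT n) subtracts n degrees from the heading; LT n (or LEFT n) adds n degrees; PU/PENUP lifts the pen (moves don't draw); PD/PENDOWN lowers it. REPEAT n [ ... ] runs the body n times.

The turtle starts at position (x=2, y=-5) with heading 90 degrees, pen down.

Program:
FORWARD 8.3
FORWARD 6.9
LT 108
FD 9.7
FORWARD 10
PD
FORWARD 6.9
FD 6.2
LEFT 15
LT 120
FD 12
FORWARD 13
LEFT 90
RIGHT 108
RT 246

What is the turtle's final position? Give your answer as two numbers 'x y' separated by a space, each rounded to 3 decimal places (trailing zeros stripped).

Answer: -6.919 -11.286

Derivation:
Executing turtle program step by step:
Start: pos=(2,-5), heading=90, pen down
FD 8.3: (2,-5) -> (2,3.3) [heading=90, draw]
FD 6.9: (2,3.3) -> (2,10.2) [heading=90, draw]
LT 108: heading 90 -> 198
FD 9.7: (2,10.2) -> (-7.225,7.203) [heading=198, draw]
FD 10: (-7.225,7.203) -> (-16.736,4.112) [heading=198, draw]
PD: pen down
FD 6.9: (-16.736,4.112) -> (-23.298,1.98) [heading=198, draw]
FD 6.2: (-23.298,1.98) -> (-29.195,0.064) [heading=198, draw]
LT 15: heading 198 -> 213
LT 120: heading 213 -> 333
FD 12: (-29.195,0.064) -> (-18.503,-5.384) [heading=333, draw]
FD 13: (-18.503,-5.384) -> (-6.919,-11.286) [heading=333, draw]
LT 90: heading 333 -> 63
RT 108: heading 63 -> 315
RT 246: heading 315 -> 69
Final: pos=(-6.919,-11.286), heading=69, 8 segment(s) drawn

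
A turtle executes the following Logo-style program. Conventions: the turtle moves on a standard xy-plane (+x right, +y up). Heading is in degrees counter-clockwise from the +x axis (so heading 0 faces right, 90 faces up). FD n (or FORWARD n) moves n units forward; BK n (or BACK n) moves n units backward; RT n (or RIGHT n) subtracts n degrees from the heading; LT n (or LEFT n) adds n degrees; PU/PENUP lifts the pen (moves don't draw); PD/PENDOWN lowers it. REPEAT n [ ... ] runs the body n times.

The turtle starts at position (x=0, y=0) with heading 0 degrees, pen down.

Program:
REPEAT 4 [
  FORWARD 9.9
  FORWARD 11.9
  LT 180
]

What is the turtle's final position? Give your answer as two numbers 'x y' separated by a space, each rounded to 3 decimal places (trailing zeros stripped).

Answer: 0 0

Derivation:
Executing turtle program step by step:
Start: pos=(0,0), heading=0, pen down
REPEAT 4 [
  -- iteration 1/4 --
  FD 9.9: (0,0) -> (9.9,0) [heading=0, draw]
  FD 11.9: (9.9,0) -> (21.8,0) [heading=0, draw]
  LT 180: heading 0 -> 180
  -- iteration 2/4 --
  FD 9.9: (21.8,0) -> (11.9,0) [heading=180, draw]
  FD 11.9: (11.9,0) -> (0,0) [heading=180, draw]
  LT 180: heading 180 -> 0
  -- iteration 3/4 --
  FD 9.9: (0,0) -> (9.9,0) [heading=0, draw]
  FD 11.9: (9.9,0) -> (21.8,0) [heading=0, draw]
  LT 180: heading 0 -> 180
  -- iteration 4/4 --
  FD 9.9: (21.8,0) -> (11.9,0) [heading=180, draw]
  FD 11.9: (11.9,0) -> (0,0) [heading=180, draw]
  LT 180: heading 180 -> 0
]
Final: pos=(0,0), heading=0, 8 segment(s) drawn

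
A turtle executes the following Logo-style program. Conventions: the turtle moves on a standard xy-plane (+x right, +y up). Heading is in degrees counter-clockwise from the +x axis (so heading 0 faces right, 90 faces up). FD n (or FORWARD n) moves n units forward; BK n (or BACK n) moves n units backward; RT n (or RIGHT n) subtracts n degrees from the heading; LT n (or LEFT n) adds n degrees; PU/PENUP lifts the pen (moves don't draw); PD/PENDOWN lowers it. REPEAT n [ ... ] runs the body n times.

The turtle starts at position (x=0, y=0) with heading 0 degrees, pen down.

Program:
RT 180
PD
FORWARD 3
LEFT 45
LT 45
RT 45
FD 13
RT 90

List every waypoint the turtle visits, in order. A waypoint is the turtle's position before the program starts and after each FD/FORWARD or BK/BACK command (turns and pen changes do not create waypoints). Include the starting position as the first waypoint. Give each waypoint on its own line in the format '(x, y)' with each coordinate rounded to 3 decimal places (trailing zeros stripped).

Executing turtle program step by step:
Start: pos=(0,0), heading=0, pen down
RT 180: heading 0 -> 180
PD: pen down
FD 3: (0,0) -> (-3,0) [heading=180, draw]
LT 45: heading 180 -> 225
LT 45: heading 225 -> 270
RT 45: heading 270 -> 225
FD 13: (-3,0) -> (-12.192,-9.192) [heading=225, draw]
RT 90: heading 225 -> 135
Final: pos=(-12.192,-9.192), heading=135, 2 segment(s) drawn
Waypoints (3 total):
(0, 0)
(-3, 0)
(-12.192, -9.192)

Answer: (0, 0)
(-3, 0)
(-12.192, -9.192)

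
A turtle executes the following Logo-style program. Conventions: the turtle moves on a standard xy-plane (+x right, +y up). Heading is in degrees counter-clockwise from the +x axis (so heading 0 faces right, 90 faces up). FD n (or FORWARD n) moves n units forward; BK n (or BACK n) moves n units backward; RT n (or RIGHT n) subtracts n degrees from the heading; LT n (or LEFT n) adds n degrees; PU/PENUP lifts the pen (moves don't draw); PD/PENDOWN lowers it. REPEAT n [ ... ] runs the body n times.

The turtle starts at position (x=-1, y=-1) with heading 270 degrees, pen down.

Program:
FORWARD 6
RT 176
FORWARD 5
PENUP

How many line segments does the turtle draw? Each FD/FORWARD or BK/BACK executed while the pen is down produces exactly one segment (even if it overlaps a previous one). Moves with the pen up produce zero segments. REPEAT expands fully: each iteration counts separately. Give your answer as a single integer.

Executing turtle program step by step:
Start: pos=(-1,-1), heading=270, pen down
FD 6: (-1,-1) -> (-1,-7) [heading=270, draw]
RT 176: heading 270 -> 94
FD 5: (-1,-7) -> (-1.349,-2.012) [heading=94, draw]
PU: pen up
Final: pos=(-1.349,-2.012), heading=94, 2 segment(s) drawn
Segments drawn: 2

Answer: 2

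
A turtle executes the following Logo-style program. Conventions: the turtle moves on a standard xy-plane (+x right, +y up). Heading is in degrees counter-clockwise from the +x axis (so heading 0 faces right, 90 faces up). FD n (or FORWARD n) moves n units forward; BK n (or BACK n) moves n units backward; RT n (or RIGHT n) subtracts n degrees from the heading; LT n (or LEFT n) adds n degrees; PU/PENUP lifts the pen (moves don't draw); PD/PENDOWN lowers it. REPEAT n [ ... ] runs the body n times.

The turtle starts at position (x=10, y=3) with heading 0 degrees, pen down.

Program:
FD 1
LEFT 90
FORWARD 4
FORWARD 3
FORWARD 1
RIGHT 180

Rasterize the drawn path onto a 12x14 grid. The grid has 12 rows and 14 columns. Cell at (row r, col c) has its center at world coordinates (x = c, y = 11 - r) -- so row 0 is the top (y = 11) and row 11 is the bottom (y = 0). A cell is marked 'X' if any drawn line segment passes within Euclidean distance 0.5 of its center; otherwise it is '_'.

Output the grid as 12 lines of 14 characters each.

Answer: ___________X__
___________X__
___________X__
___________X__
___________X__
___________X__
___________X__
___________X__
__________XX__
______________
______________
______________

Derivation:
Segment 0: (10,3) -> (11,3)
Segment 1: (11,3) -> (11,7)
Segment 2: (11,7) -> (11,10)
Segment 3: (11,10) -> (11,11)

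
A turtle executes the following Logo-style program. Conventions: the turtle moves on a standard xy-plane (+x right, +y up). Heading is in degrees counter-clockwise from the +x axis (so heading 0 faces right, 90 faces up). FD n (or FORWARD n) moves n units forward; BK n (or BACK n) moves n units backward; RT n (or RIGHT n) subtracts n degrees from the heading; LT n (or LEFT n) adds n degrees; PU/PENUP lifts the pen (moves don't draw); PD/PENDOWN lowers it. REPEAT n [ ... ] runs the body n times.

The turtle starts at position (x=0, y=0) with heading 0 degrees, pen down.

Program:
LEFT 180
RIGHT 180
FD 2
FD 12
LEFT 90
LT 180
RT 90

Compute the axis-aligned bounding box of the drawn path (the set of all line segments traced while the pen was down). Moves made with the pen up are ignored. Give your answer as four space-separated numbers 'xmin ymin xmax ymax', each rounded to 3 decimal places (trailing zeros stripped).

Executing turtle program step by step:
Start: pos=(0,0), heading=0, pen down
LT 180: heading 0 -> 180
RT 180: heading 180 -> 0
FD 2: (0,0) -> (2,0) [heading=0, draw]
FD 12: (2,0) -> (14,0) [heading=0, draw]
LT 90: heading 0 -> 90
LT 180: heading 90 -> 270
RT 90: heading 270 -> 180
Final: pos=(14,0), heading=180, 2 segment(s) drawn

Segment endpoints: x in {0, 2, 14}, y in {0}
xmin=0, ymin=0, xmax=14, ymax=0

Answer: 0 0 14 0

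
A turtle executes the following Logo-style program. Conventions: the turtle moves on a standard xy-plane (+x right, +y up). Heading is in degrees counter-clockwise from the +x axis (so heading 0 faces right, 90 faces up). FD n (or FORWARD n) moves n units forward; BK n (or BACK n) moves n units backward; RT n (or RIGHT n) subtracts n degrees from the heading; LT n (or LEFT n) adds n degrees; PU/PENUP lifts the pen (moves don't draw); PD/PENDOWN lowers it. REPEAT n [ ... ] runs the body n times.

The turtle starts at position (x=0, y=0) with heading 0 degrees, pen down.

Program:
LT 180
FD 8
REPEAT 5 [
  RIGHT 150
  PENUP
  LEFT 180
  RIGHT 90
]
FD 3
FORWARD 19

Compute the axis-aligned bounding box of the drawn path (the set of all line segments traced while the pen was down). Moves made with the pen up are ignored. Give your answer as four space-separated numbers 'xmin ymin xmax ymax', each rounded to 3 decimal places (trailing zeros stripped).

Answer: -8 0 0 0

Derivation:
Executing turtle program step by step:
Start: pos=(0,0), heading=0, pen down
LT 180: heading 0 -> 180
FD 8: (0,0) -> (-8,0) [heading=180, draw]
REPEAT 5 [
  -- iteration 1/5 --
  RT 150: heading 180 -> 30
  PU: pen up
  LT 180: heading 30 -> 210
  RT 90: heading 210 -> 120
  -- iteration 2/5 --
  RT 150: heading 120 -> 330
  PU: pen up
  LT 180: heading 330 -> 150
  RT 90: heading 150 -> 60
  -- iteration 3/5 --
  RT 150: heading 60 -> 270
  PU: pen up
  LT 180: heading 270 -> 90
  RT 90: heading 90 -> 0
  -- iteration 4/5 --
  RT 150: heading 0 -> 210
  PU: pen up
  LT 180: heading 210 -> 30
  RT 90: heading 30 -> 300
  -- iteration 5/5 --
  RT 150: heading 300 -> 150
  PU: pen up
  LT 180: heading 150 -> 330
  RT 90: heading 330 -> 240
]
FD 3: (-8,0) -> (-9.5,-2.598) [heading=240, move]
FD 19: (-9.5,-2.598) -> (-19,-19.053) [heading=240, move]
Final: pos=(-19,-19.053), heading=240, 1 segment(s) drawn

Segment endpoints: x in {-8, 0}, y in {0, 0}
xmin=-8, ymin=0, xmax=0, ymax=0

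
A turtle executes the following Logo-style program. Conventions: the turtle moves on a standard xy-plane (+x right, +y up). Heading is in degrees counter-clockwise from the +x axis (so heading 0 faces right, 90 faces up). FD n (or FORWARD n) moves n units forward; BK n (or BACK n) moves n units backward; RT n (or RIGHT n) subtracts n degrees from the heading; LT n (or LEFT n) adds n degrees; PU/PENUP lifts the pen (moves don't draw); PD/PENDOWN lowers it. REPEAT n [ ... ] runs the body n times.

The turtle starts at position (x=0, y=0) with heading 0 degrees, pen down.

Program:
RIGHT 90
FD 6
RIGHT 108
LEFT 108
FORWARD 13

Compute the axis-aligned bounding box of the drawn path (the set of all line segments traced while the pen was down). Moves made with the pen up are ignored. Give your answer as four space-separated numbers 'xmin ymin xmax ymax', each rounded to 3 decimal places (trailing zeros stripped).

Answer: 0 -19 0 0

Derivation:
Executing turtle program step by step:
Start: pos=(0,0), heading=0, pen down
RT 90: heading 0 -> 270
FD 6: (0,0) -> (0,-6) [heading=270, draw]
RT 108: heading 270 -> 162
LT 108: heading 162 -> 270
FD 13: (0,-6) -> (0,-19) [heading=270, draw]
Final: pos=(0,-19), heading=270, 2 segment(s) drawn

Segment endpoints: x in {0, 0, 0}, y in {-19, -6, 0}
xmin=0, ymin=-19, xmax=0, ymax=0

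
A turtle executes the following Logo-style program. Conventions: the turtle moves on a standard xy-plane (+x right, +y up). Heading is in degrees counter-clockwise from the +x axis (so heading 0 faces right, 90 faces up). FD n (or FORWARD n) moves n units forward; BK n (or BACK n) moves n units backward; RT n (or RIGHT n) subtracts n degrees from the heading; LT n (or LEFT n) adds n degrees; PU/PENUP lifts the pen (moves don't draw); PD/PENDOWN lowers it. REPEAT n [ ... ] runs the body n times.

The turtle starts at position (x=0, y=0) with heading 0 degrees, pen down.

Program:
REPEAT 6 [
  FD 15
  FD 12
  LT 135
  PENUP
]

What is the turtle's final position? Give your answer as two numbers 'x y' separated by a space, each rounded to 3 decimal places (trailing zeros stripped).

Executing turtle program step by step:
Start: pos=(0,0), heading=0, pen down
REPEAT 6 [
  -- iteration 1/6 --
  FD 15: (0,0) -> (15,0) [heading=0, draw]
  FD 12: (15,0) -> (27,0) [heading=0, draw]
  LT 135: heading 0 -> 135
  PU: pen up
  -- iteration 2/6 --
  FD 15: (27,0) -> (16.393,10.607) [heading=135, move]
  FD 12: (16.393,10.607) -> (7.908,19.092) [heading=135, move]
  LT 135: heading 135 -> 270
  PU: pen up
  -- iteration 3/6 --
  FD 15: (7.908,19.092) -> (7.908,4.092) [heading=270, move]
  FD 12: (7.908,4.092) -> (7.908,-7.908) [heading=270, move]
  LT 135: heading 270 -> 45
  PU: pen up
  -- iteration 4/6 --
  FD 15: (7.908,-7.908) -> (18.515,2.698) [heading=45, move]
  FD 12: (18.515,2.698) -> (27,11.184) [heading=45, move]
  LT 135: heading 45 -> 180
  PU: pen up
  -- iteration 5/6 --
  FD 15: (27,11.184) -> (12,11.184) [heading=180, move]
  FD 12: (12,11.184) -> (0,11.184) [heading=180, move]
  LT 135: heading 180 -> 315
  PU: pen up
  -- iteration 6/6 --
  FD 15: (0,11.184) -> (10.607,0.577) [heading=315, move]
  FD 12: (10.607,0.577) -> (19.092,-7.908) [heading=315, move]
  LT 135: heading 315 -> 90
  PU: pen up
]
Final: pos=(19.092,-7.908), heading=90, 2 segment(s) drawn

Answer: 19.092 -7.908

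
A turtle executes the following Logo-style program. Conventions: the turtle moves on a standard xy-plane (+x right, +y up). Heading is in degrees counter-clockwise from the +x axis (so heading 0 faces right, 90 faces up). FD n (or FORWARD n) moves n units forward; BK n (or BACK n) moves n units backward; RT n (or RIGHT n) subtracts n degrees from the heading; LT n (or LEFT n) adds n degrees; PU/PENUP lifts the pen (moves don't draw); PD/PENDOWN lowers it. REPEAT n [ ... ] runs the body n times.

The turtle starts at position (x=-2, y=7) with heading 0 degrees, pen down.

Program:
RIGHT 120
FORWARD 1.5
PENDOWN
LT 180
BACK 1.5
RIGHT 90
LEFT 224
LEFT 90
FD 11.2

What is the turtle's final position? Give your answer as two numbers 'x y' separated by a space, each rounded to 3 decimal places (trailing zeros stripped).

Answer: -0.79 -6.465

Derivation:
Executing turtle program step by step:
Start: pos=(-2,7), heading=0, pen down
RT 120: heading 0 -> 240
FD 1.5: (-2,7) -> (-2.75,5.701) [heading=240, draw]
PD: pen down
LT 180: heading 240 -> 60
BK 1.5: (-2.75,5.701) -> (-3.5,4.402) [heading=60, draw]
RT 90: heading 60 -> 330
LT 224: heading 330 -> 194
LT 90: heading 194 -> 284
FD 11.2: (-3.5,4.402) -> (-0.79,-6.465) [heading=284, draw]
Final: pos=(-0.79,-6.465), heading=284, 3 segment(s) drawn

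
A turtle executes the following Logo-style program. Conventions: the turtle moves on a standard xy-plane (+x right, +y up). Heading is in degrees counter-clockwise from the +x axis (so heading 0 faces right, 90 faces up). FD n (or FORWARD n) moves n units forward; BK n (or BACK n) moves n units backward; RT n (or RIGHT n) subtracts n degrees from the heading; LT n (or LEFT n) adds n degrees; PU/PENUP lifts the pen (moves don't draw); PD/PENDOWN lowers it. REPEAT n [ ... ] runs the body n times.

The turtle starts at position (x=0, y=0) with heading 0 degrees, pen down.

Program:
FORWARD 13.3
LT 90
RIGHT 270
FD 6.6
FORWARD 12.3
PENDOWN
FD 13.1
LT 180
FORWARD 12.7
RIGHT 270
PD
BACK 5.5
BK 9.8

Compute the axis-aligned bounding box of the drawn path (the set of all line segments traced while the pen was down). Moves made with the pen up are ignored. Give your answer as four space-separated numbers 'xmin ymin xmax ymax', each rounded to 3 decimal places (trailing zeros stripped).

Executing turtle program step by step:
Start: pos=(0,0), heading=0, pen down
FD 13.3: (0,0) -> (13.3,0) [heading=0, draw]
LT 90: heading 0 -> 90
RT 270: heading 90 -> 180
FD 6.6: (13.3,0) -> (6.7,0) [heading=180, draw]
FD 12.3: (6.7,0) -> (-5.6,0) [heading=180, draw]
PD: pen down
FD 13.1: (-5.6,0) -> (-18.7,0) [heading=180, draw]
LT 180: heading 180 -> 0
FD 12.7: (-18.7,0) -> (-6,0) [heading=0, draw]
RT 270: heading 0 -> 90
PD: pen down
BK 5.5: (-6,0) -> (-6,-5.5) [heading=90, draw]
BK 9.8: (-6,-5.5) -> (-6,-15.3) [heading=90, draw]
Final: pos=(-6,-15.3), heading=90, 7 segment(s) drawn

Segment endpoints: x in {-18.7, -6, -6, -6, -5.6, 0, 6.7, 13.3}, y in {-15.3, -5.5, 0, 0, 0, 0}
xmin=-18.7, ymin=-15.3, xmax=13.3, ymax=0

Answer: -18.7 -15.3 13.3 0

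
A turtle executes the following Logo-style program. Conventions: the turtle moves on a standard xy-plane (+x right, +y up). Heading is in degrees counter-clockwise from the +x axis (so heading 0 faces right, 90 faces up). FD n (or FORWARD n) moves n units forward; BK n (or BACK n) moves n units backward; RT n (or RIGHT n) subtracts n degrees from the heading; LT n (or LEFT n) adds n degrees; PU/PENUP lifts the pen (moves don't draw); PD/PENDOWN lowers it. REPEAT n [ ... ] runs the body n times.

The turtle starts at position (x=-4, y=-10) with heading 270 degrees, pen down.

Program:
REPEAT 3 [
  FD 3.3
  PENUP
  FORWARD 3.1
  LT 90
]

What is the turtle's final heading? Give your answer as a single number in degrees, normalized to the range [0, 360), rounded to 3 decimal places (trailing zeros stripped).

Answer: 180

Derivation:
Executing turtle program step by step:
Start: pos=(-4,-10), heading=270, pen down
REPEAT 3 [
  -- iteration 1/3 --
  FD 3.3: (-4,-10) -> (-4,-13.3) [heading=270, draw]
  PU: pen up
  FD 3.1: (-4,-13.3) -> (-4,-16.4) [heading=270, move]
  LT 90: heading 270 -> 0
  -- iteration 2/3 --
  FD 3.3: (-4,-16.4) -> (-0.7,-16.4) [heading=0, move]
  PU: pen up
  FD 3.1: (-0.7,-16.4) -> (2.4,-16.4) [heading=0, move]
  LT 90: heading 0 -> 90
  -- iteration 3/3 --
  FD 3.3: (2.4,-16.4) -> (2.4,-13.1) [heading=90, move]
  PU: pen up
  FD 3.1: (2.4,-13.1) -> (2.4,-10) [heading=90, move]
  LT 90: heading 90 -> 180
]
Final: pos=(2.4,-10), heading=180, 1 segment(s) drawn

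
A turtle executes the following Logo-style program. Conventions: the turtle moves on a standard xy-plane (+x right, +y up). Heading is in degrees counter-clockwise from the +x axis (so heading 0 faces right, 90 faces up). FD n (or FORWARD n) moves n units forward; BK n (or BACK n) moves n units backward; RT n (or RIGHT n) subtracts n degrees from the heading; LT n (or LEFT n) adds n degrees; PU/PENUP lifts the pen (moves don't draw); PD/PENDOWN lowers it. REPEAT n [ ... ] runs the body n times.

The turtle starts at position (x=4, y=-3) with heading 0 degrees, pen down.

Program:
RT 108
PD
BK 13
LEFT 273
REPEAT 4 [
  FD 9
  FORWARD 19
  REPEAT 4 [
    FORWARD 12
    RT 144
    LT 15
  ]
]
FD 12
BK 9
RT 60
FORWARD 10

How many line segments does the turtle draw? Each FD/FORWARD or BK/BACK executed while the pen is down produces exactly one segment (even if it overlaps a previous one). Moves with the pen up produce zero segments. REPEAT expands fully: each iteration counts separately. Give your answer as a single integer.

Answer: 28

Derivation:
Executing turtle program step by step:
Start: pos=(4,-3), heading=0, pen down
RT 108: heading 0 -> 252
PD: pen down
BK 13: (4,-3) -> (8.017,9.364) [heading=252, draw]
LT 273: heading 252 -> 165
REPEAT 4 [
  -- iteration 1/4 --
  FD 9: (8.017,9.364) -> (-0.676,11.693) [heading=165, draw]
  FD 19: (-0.676,11.693) -> (-19.029,16.611) [heading=165, draw]
  REPEAT 4 [
    -- iteration 1/4 --
    FD 12: (-19.029,16.611) -> (-30.62,19.716) [heading=165, draw]
    RT 144: heading 165 -> 21
    LT 15: heading 21 -> 36
    -- iteration 2/4 --
    FD 12: (-30.62,19.716) -> (-20.912,26.77) [heading=36, draw]
    RT 144: heading 36 -> 252
    LT 15: heading 252 -> 267
    -- iteration 3/4 --
    FD 12: (-20.912,26.77) -> (-21.54,14.786) [heading=267, draw]
    RT 144: heading 267 -> 123
    LT 15: heading 123 -> 138
    -- iteration 4/4 --
    FD 12: (-21.54,14.786) -> (-30.457,22.816) [heading=138, draw]
    RT 144: heading 138 -> 354
    LT 15: heading 354 -> 9
  ]
  -- iteration 2/4 --
  FD 9: (-30.457,22.816) -> (-21.568,24.224) [heading=9, draw]
  FD 19: (-21.568,24.224) -> (-2.802,27.196) [heading=9, draw]
  REPEAT 4 [
    -- iteration 1/4 --
    FD 12: (-2.802,27.196) -> (9.05,29.073) [heading=9, draw]
    RT 144: heading 9 -> 225
    LT 15: heading 225 -> 240
    -- iteration 2/4 --
    FD 12: (9.05,29.073) -> (3.05,18.681) [heading=240, draw]
    RT 144: heading 240 -> 96
    LT 15: heading 96 -> 111
    -- iteration 3/4 --
    FD 12: (3.05,18.681) -> (-1.25,29.884) [heading=111, draw]
    RT 144: heading 111 -> 327
    LT 15: heading 327 -> 342
    -- iteration 4/4 --
    FD 12: (-1.25,29.884) -> (10.162,26.176) [heading=342, draw]
    RT 144: heading 342 -> 198
    LT 15: heading 198 -> 213
  ]
  -- iteration 3/4 --
  FD 9: (10.162,26.176) -> (2.614,21.274) [heading=213, draw]
  FD 19: (2.614,21.274) -> (-13.32,10.926) [heading=213, draw]
  REPEAT 4 [
    -- iteration 1/4 --
    FD 12: (-13.32,10.926) -> (-23.384,4.39) [heading=213, draw]
    RT 144: heading 213 -> 69
    LT 15: heading 69 -> 84
    -- iteration 2/4 --
    FD 12: (-23.384,4.39) -> (-22.13,16.324) [heading=84, draw]
    RT 144: heading 84 -> 300
    LT 15: heading 300 -> 315
    -- iteration 3/4 --
    FD 12: (-22.13,16.324) -> (-13.645,7.839) [heading=315, draw]
    RT 144: heading 315 -> 171
    LT 15: heading 171 -> 186
    -- iteration 4/4 --
    FD 12: (-13.645,7.839) -> (-25.579,6.585) [heading=186, draw]
    RT 144: heading 186 -> 42
    LT 15: heading 42 -> 57
  ]
  -- iteration 4/4 --
  FD 9: (-25.579,6.585) -> (-20.677,14.133) [heading=57, draw]
  FD 19: (-20.677,14.133) -> (-10.329,30.068) [heading=57, draw]
  REPEAT 4 [
    -- iteration 1/4 --
    FD 12: (-10.329,30.068) -> (-3.793,40.132) [heading=57, draw]
    RT 144: heading 57 -> 273
    LT 15: heading 273 -> 288
    -- iteration 2/4 --
    FD 12: (-3.793,40.132) -> (-0.085,28.719) [heading=288, draw]
    RT 144: heading 288 -> 144
    LT 15: heading 144 -> 159
    -- iteration 3/4 --
    FD 12: (-0.085,28.719) -> (-11.288,33.019) [heading=159, draw]
    RT 144: heading 159 -> 15
    LT 15: heading 15 -> 30
    -- iteration 4/4 --
    FD 12: (-11.288,33.019) -> (-0.896,39.019) [heading=30, draw]
    RT 144: heading 30 -> 246
    LT 15: heading 246 -> 261
  ]
]
FD 12: (-0.896,39.019) -> (-2.773,27.167) [heading=261, draw]
BK 9: (-2.773,27.167) -> (-1.365,36.056) [heading=261, draw]
RT 60: heading 261 -> 201
FD 10: (-1.365,36.056) -> (-10.701,32.473) [heading=201, draw]
Final: pos=(-10.701,32.473), heading=201, 28 segment(s) drawn
Segments drawn: 28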